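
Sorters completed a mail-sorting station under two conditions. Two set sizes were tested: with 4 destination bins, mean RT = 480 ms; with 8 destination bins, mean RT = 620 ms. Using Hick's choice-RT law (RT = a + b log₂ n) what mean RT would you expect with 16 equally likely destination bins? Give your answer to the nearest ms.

760 ms

RT is linear in log₂ n, so two points fix the line:
  b = (620 − 480) / (log₂ 8 − log₂ 4) = 140 / (3 − 2) = 140 ms/bit
  a = 480 − 140 × 2 = 200 ms
Then RT(16) = 200 + 140 × log₂ 16 = 200 + 140 × 4 ≈ 760.000 ms.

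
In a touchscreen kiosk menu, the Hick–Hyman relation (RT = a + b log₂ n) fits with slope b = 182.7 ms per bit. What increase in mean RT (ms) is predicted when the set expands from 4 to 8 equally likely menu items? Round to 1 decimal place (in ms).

Only the slope matters, since a is common to both: ΔRT = b·log₂(n₂/n₁).
log₂(8) − log₂(4) = log₂(8/4) = log₂(2) = 1.
ΔRT = 182.7 × 1.0000 = 182.700 ms.

182.7 ms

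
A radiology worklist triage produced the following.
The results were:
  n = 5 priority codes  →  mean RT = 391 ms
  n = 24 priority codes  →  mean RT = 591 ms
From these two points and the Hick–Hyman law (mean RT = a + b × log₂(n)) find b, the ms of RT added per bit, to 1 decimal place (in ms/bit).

The slope on a log₂ axis is (591 − 391) / (4.5850 − 2.3219) = 88.377 ms/bit.

88.4 ms/bit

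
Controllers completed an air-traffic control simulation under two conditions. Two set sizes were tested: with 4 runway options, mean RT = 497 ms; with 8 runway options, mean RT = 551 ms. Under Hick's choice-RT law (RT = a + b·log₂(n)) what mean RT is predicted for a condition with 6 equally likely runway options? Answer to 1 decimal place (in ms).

Solve the two-equation system in a and b:
  b = (551 − 497) / (log₂ 8 − log₂ 4) = 54 / (3 − 2) = 54.000 ms/bit
  a = 497 − 54.000 × 2 = 389.000 ms
Then RT(6) = 389.000 + 54.000 × log₂ 6 = 389.000 + 54.000 × 2.5850 ≈ 528.588 ms.

528.6 ms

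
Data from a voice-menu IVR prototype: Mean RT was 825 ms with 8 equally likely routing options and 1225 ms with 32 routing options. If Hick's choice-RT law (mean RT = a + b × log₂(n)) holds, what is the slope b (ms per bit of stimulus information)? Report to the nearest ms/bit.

Slope: b = (1225 − 825) / (log₂ 32 − log₂ 8) = 400/2.0000 = 200 ms/bit.

200 ms/bit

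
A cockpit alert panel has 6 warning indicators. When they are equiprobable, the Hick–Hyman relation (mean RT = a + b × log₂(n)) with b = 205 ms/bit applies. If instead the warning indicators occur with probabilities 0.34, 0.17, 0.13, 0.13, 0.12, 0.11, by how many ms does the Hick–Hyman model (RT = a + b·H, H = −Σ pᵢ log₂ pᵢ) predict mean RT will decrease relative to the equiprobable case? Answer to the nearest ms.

28 ms

Equiprobable entropy H₀ = log₂ 6 = 2.5850 bits.
Skewed entropy H = −Σ pᵢ log₂ pᵢ = 2.4464 bits.
ΔRT = b·(H₀ − H) = 205 × 0.1386 = 28.40 ms.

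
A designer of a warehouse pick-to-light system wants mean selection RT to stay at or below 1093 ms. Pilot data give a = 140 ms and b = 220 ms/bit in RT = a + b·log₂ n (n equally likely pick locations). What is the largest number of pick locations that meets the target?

Set 140 + 220·log₂ n ≤ 1093 → log₂ n ≤ (1093 − 140)/220 = 4.3318.
So n ≤ 2^4.3318 = 20.138; the largest integer n is 20.

20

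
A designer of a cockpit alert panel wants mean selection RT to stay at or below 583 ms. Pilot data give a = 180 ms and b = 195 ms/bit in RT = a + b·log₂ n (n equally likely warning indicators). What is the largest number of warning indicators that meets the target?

Set 180 + 195·log₂ n ≤ 583 → log₂ n ≤ (583 − 180)/195 = 2.0667.
So n ≤ 2^2.0667 = 4.189; the largest integer n is 4.

4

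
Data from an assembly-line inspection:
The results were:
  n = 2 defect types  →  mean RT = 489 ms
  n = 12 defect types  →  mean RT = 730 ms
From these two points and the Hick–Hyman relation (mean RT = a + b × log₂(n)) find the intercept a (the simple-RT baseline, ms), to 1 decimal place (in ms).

395.8 ms

b = (RT₂ − RT₁)/(log₂ n₂ − log₂ n₁) = (730 − 489)/(3.5850 − 1) = 93.232 ms/bit.
Intercept: a = 489 − 93.232·log₂(2) = 395.768 ms.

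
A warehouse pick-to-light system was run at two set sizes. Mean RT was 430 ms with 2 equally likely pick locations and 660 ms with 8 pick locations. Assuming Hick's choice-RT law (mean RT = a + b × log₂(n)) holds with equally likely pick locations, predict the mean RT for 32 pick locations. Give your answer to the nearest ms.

890 ms

Fit slope and intercept:
  b = (660 − 430) / (log₂ 8 − log₂ 2) = 230 / (3 − 1) = 115 ms/bit
  a = 430 − 115 × 1 = 315 ms
Then RT(32) = 315 + 115 × log₂ 32 = 315 + 115 × 5 ≈ 890.000 ms.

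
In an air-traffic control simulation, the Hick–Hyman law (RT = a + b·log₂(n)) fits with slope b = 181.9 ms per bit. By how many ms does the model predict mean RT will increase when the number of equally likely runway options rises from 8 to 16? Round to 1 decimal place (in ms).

ΔRT = (a + b log₂ n₂) − (a + b log₂ n₁) = b·(log₂ n₂ − log₂ n₁).
log₂(16) − log₂(8) = log₂(16/8) = log₂(2) = 1.
ΔRT = 181.9 × 1.0000 = 181.900 ms.

181.9 ms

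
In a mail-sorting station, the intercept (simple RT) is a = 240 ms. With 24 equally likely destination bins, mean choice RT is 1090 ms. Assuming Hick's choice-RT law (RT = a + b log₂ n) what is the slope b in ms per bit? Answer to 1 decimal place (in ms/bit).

24 alternatives carry log₂ 24 = 4.5850 bits; the choice cost is 1090 − 240 = 850 ms, so b = 850/4.5850 = 185.389 ms/bit.

185.4 ms/bit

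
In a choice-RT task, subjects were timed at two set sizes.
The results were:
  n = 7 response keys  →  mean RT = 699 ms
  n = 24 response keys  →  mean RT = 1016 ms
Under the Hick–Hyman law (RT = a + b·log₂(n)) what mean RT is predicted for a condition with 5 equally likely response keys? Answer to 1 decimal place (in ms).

612.4 ms

With log₂ n on the abscissa the relation is linear; from the two conditions:
  b = (1016 − 699) / (log₂ 24 − log₂ 7) = 317 / (4.5850 − 2.8074) = 178.330 ms/bit
  a = 699 − 178.330 × 2.8074 = 198.366 ms
Then RT(5) = 198.366 + 178.330 × log₂ 5 = 198.366 + 178.330 × 2.3219 ≈ 612.434 ms.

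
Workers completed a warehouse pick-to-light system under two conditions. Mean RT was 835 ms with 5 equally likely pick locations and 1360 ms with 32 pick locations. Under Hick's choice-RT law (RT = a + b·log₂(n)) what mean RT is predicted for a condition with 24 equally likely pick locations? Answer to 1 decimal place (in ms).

1278.6 ms

Fit slope and intercept:
  b = (1360 − 835) / (log₂ 32 − log₂ 5) = 525 / (5 − 2.3219) = 196.037 ms/bit
  a = 835 − 196.037 × 2.3219 = 379.817 ms
Then RT(24) = 379.817 + 196.037 × log₂ 24 = 379.817 + 196.037 × 4.5850 ≈ 1278.637 ms.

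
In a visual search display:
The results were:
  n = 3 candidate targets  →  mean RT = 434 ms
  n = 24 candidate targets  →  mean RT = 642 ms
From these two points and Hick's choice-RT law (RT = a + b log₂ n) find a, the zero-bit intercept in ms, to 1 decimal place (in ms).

The slope on a log₂ axis is (642 − 434) / (4.5850 − 1.5850) = 69.333 ms/bit.
a = RT₁ − b·log₂ n₁ = 434 − 69.333 × 1.5850 = 324.109 ms.

324.1 ms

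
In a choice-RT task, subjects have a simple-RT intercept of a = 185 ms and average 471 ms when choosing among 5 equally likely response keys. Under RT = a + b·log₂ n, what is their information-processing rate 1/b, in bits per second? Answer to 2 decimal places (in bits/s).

b = (471 − 185)/log₂ 5 = 286/2.3219 = 123.173 ms per bit = 0.12317 s/bit; the reciprocal is 8.119 bits/s.

8.12 bits/s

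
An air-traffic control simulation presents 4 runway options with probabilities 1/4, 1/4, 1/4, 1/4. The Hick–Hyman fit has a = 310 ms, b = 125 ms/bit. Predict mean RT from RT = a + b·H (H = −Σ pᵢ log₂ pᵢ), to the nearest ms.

560 ms

Each term −pᵢ log₂ pᵢ: 0.25·2 + 0.25·2 + 0.25·2 + 0.25·2; summed, H = 2.000 bits.
Mean RT = a + bH = 310 + 125·2.000 = 560.00 ms.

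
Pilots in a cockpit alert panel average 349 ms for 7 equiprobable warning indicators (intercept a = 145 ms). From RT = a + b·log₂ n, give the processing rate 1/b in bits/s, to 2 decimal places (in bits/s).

13.76 bits/s

b = (349 − 145)/log₂ 7 = 204/2.8074 = 72.666 ms per bit = 0.07267 s/bit; the reciprocal is 13.762 bits/s.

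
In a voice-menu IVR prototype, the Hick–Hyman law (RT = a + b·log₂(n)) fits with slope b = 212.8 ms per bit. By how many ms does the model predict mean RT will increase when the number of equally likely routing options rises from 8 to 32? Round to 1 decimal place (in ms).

The intercept a cancels: ΔRT = b·(log₂ n₂ − log₂ n₁) = b·log₂(n₂/n₁).
log₂(32) − log₂(8) = log₂(32/8) = log₂(4) = 2.
ΔRT = 212.8 × 2.0000 = 425.600 ms.

425.6 ms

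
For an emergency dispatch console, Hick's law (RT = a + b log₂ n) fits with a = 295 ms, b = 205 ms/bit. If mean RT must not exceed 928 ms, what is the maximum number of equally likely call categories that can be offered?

Set 295 + 205·log₂ n ≤ 928 → log₂ n ≤ (928 − 295)/205 = 3.0878.
So n ≤ 2^3.0878 = 8.502; the largest integer n is 8.

8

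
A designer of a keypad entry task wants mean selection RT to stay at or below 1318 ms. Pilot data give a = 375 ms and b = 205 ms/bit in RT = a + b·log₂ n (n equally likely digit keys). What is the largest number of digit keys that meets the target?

24

205·log₂ n ≤ 1318 − 375 = 943, giving log₂ n ≤ 4.6000 and n ≤ 24.251. The largest whole number is 24.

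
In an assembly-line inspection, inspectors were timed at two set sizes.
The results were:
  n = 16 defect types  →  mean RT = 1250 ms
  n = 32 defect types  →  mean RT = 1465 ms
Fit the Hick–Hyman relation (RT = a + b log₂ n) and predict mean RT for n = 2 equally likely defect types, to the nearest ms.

Solve the two-equation system in a and b:
  b = (1465 − 1250) / (log₂ 32 − log₂ 16) = 215 / (5 − 4) = 215 ms/bit
  a = 1250 − 215 × 4 = 390 ms
Then RT(2) = 390 + 215 × log₂ 2 = 390 + 215 × 1 ≈ 605.000 ms.

605 ms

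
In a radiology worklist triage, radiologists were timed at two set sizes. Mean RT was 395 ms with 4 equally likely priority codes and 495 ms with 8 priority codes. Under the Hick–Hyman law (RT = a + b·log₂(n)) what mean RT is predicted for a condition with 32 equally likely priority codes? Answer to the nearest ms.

Solve the two-equation system in a and b:
  b = (495 − 395) / (log₂ 8 − log₂ 4) = 100 / (3 − 2) = 100 ms/bit
  a = 395 − 100 × 2 = 195 ms
Then RT(32) = 195 + 100 × log₂ 32 = 195 + 100 × 5 ≈ 695.000 ms.

695 ms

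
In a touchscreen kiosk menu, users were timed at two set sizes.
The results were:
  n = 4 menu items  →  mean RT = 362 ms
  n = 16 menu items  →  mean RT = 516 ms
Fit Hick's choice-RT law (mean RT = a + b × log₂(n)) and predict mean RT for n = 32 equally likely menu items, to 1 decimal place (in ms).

593.0 ms

Fit slope and intercept:
  b = (516 − 362) / (log₂ 16 − log₂ 4) = 154 / (4 − 2) = 77.000 ms/bit
  a = 362 − 77.000 × 2 = 208.000 ms
Then RT(32) = 208.000 + 77.000 × log₂ 32 = 208.000 + 77.000 × 5 ≈ 593.000 ms.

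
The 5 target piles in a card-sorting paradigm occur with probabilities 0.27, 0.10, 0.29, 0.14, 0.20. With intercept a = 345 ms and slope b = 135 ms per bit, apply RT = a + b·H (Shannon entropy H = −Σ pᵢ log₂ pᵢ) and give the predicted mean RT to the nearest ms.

645 ms

Entropy contributions −pᵢ log₂ pᵢ: 0.5100, 0.3322, 0.5179, 0.3971, 0.4644; sum H = 2.2216 bits.
RT = a + bH = 345 + 135·2.2216 = 644.92 ms.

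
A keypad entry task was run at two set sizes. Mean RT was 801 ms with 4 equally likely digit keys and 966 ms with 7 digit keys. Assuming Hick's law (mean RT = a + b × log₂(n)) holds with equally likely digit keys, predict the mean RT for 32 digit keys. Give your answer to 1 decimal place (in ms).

1414.1 ms

Fit slope and intercept:
  b = (966 − 801) / (log₂ 7 − log₂ 4) = 165 / (2.8074 − 2) = 204.371 ms/bit
  a = 801 − 204.371 × 2 = 392.258 ms
Then RT(32) = 392.258 + 204.371 × log₂ 32 = 392.258 + 204.371 × 5 ≈ 1414.113 ms.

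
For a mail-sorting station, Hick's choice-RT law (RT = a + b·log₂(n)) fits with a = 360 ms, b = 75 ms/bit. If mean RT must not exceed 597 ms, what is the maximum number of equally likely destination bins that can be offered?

8

Information budget: (597 − 360)/75 = 3.1600 bits, so n ≤ 2^3.1600 = 8.938 → at most 8.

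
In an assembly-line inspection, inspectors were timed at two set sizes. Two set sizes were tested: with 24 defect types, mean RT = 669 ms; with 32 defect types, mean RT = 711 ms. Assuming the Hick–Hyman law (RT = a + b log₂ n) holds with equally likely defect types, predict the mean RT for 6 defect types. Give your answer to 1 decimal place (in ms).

RT is linear in log₂ n, so two points fix the line:
  b = (711 − 669) / (log₂ 32 − log₂ 24) = 42 / (5 − 4.5850) = 101.196 ms/bit
  a = 669 − 101.196 × 4.5850 = 205.022 ms
Then RT(6) = 205.022 + 101.196 × log₂ 6 = 205.022 + 101.196 × 2.5850 ≈ 466.609 ms.

466.6 ms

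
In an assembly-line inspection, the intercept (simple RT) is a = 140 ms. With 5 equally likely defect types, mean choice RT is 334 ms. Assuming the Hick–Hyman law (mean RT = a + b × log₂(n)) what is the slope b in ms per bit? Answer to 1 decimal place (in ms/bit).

log₂(5) = 2.3219 bits.
b = (RT − a)/log₂ n = (334 − 140) / 2.3219 = 83.551 ms/bit.

83.6 ms/bit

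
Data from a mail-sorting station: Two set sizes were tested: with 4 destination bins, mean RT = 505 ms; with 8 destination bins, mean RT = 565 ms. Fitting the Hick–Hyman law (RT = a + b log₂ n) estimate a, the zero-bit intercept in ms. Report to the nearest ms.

The slope on a log₂ axis is (565 − 505) / (3 − 2) = 60 ms/bit.
a = RT₁ − b·log₂ n₁ = 505 − 60 × 2 = 385.000 ms.

385 ms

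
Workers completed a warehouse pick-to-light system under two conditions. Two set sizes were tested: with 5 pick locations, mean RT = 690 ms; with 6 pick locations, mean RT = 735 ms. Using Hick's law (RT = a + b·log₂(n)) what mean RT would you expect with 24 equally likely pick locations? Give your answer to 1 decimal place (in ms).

1077.2 ms

Fit slope and intercept:
  b = (735 − 690) / (log₂ 6 − log₂ 5) = 45 / (2.5850 − 2.3219) = 171.080 ms/bit
  a = 690 − 171.080 × 2.3219 = 292.764 ms
Then RT(24) = 292.764 + 171.080 × log₂ 24 = 292.764 + 171.080 × 4.5850 ≈ 1077.161 ms.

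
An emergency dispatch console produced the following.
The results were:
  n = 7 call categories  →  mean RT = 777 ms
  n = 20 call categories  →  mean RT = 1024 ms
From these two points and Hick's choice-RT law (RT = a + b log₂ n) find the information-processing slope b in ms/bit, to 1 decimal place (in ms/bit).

b = (RT₂ − RT₁)/(log₂ n₂ − log₂ n₁) = (1024 − 777)/(4.3219 − 2.8074) = 163.082 ms/bit.

163.1 ms/bit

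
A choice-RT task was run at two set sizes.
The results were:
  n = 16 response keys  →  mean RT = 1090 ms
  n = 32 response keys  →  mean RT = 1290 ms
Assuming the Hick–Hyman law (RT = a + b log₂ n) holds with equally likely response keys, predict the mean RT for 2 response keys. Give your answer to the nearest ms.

490 ms

Fit slope and intercept:
  b = (1290 − 1090) / (log₂ 32 − log₂ 16) = 200 / (5 − 4) = 200 ms/bit
  a = 1090 − 200 × 4 = 290 ms
Then RT(2) = 290 + 200 × log₂ 2 = 290 + 200 × 1 ≈ 490.000 ms.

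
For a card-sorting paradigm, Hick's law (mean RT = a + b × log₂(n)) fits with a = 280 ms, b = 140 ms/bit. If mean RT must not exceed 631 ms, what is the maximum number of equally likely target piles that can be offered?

Information budget: (631 − 280)/140 = 2.5071 bits, so n ≤ 2^2.5071 = 5.685 → at most 5.

5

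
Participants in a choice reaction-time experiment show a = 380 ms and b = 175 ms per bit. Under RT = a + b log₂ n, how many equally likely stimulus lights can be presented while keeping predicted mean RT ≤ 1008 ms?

12

Set 380 + 175·log₂ n ≤ 1008 → log₂ n ≤ (1008 − 380)/175 = 3.5886.
So n ≤ 2^3.5886 = 12.030; the largest integer n is 12.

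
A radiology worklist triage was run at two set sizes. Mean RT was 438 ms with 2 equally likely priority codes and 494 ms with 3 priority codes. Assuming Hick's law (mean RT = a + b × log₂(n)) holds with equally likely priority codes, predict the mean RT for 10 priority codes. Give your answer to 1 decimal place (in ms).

Solve the two-equation system in a and b:
  b = (494 − 438) / (log₂ 3 − log₂ 2) = 56 / (1.5850 − 1) = 95.733 ms/bit
  a = 438 − 95.733 × 1 = 342.267 ms
Then RT(10) = 342.267 + 95.733 × log₂ 10 = 342.267 + 95.733 × 3.3219 ≈ 660.284 ms.

660.3 ms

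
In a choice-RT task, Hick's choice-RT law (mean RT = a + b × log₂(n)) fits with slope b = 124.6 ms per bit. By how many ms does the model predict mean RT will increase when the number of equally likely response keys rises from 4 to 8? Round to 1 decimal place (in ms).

Only the slope matters, since a is common to both: ΔRT = b·log₂(n₂/n₁).
log₂(8) − log₂(4) = log₂(8/4) = log₂(2) = 1.
ΔRT = 124.6 × 1.0000 = 124.600 ms.

124.6 ms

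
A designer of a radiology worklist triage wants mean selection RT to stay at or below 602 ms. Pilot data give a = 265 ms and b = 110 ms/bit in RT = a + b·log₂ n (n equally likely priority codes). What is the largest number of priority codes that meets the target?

8

110·log₂ n ≤ 602 − 265 = 337, giving log₂ n ≤ 3.0636 and n ≤ 8.361. The largest whole number is 8.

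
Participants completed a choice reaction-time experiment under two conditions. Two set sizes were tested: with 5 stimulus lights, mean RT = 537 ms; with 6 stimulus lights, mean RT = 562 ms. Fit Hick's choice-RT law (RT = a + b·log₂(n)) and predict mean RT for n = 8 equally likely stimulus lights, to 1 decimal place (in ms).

With log₂ n on the abscissa the relation is linear; from the two conditions:
  b = (562 − 537) / (log₂ 6 − log₂ 5) = 25 / (2.5850 − 2.3219) = 95.045 ms/bit
  a = 537 − 95.045 × 2.3219 = 316.313 ms
Then RT(8) = 316.313 + 95.045 × log₂ 8 = 316.313 + 95.045 × 3 ≈ 601.447 ms.

601.4 ms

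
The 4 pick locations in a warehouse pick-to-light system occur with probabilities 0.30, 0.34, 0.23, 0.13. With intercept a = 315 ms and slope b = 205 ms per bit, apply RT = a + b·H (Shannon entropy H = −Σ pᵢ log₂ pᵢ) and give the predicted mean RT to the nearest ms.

709 ms

Entropy contributions −pᵢ log₂ pᵢ: 0.5211, 0.5292, 0.4877, 0.3826; sum H = 1.9206 bits.
RT = a + bH = 315 + 205·1.9206 = 708.72 ms.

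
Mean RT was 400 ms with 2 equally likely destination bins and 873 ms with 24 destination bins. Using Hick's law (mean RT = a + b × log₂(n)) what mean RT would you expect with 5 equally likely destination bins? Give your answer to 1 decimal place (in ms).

574.4 ms

Solve the two-equation system in a and b:
  b = (873 − 400) / (log₂ 24 − log₂ 2) = 473 / (4.5850 − 1) = 131.940 ms/bit
  a = 400 − 131.940 × 1 = 268.060 ms
Then RT(5) = 268.060 + 131.940 × log₂ 5 = 268.060 + 131.940 × 2.3219 ≈ 574.415 ms.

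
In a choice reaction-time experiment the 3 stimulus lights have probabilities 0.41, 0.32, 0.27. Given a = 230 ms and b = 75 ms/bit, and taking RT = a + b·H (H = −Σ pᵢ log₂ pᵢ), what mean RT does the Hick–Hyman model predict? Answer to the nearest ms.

347 ms

H = 0.41·log₂(1/0.41) + 0.32·log₂(1/0.32) + 0.27·log₂(1/0.27) = 1.5634 bits.
RT = 230 + 75 × 1.5634 = 347.26 ms.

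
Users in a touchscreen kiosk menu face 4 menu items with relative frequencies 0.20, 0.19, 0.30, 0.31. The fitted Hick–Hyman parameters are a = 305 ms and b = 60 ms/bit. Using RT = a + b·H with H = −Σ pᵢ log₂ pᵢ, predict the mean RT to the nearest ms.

423 ms

H = 0.20·log₂(1/0.20) + 0.19·log₂(1/0.19) + 0.30·log₂(1/0.30) + 0.31·log₂(1/0.31) = 1.9645 bits.
RT = 305 + 60 × 1.9645 = 422.87 ms.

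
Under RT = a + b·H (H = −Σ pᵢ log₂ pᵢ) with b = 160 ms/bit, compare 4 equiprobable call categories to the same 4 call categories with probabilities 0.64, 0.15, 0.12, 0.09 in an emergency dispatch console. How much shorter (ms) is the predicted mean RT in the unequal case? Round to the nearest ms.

80 ms

The RT saving is b·ΔH. Equiprobable H₀ = log₂(4) = 2.0000 bits; with the given probabilities H = 1.5023 bits.
b·(H₀ − H) = 160 × (2.0000 − 1.5023) = 79.63 ms.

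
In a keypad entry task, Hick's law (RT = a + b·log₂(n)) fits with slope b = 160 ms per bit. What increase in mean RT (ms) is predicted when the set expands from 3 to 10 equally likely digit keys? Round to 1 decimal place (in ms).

Only the slope matters, since a is common to both: ΔRT = b·log₂(n₂/n₁).
log₂(10) − log₂(3) = 3.3219 − 1.5850 = 1.7370.
ΔRT = 160 × 1.7370 = 277.914 ms.

277.9 ms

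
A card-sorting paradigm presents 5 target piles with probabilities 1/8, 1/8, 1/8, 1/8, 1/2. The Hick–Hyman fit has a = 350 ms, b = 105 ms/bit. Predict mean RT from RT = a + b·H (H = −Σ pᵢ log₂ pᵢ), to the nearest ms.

H = −Σ pᵢ log₂ pᵢ = 0.125·3 + 0.125·3 + 0.125·3 + 0.125·3 + 0.5·1 = 2.000 bits.
RT = 350 + 105 × 2.000 = 560.00 ms.

560 ms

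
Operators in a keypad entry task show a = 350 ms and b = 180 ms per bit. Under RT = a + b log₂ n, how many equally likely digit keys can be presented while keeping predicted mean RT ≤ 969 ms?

10

Set 350 + 180·log₂ n ≤ 969 → log₂ n ≤ (969 − 350)/180 = 3.4389.
So n ≤ 2^3.4389 = 10.844; the largest integer n is 10.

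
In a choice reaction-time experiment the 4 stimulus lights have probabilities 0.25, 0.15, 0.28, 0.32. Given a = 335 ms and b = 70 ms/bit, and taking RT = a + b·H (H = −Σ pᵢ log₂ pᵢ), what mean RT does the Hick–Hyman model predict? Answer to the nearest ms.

H = 0.25·log₂(1/0.25) + 0.15·log₂(1/0.15) + 0.28·log₂(1/0.28) + 0.32·log₂(1/0.32) = 1.9508 bits.
RT = 335 + 70 × 1.9508 = 471.56 ms.

472 ms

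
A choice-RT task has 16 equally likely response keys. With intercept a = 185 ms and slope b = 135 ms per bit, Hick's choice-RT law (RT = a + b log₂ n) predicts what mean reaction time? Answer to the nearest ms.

log₂(16) = 4 bits, so RT = 185 + 135 × 4 ≈ 725.000 ms.

725 ms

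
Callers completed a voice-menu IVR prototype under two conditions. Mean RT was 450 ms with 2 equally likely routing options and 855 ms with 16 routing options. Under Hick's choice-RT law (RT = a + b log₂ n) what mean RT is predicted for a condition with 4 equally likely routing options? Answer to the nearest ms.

585 ms

Fit slope and intercept:
  b = (855 − 450) / (log₂ 16 − log₂ 2) = 405 / (4 − 1) = 135 ms/bit
  a = 450 − 135 × 1 = 315 ms
Then RT(4) = 315 + 135 × log₂ 4 = 315 + 135 × 2 ≈ 585.000 ms.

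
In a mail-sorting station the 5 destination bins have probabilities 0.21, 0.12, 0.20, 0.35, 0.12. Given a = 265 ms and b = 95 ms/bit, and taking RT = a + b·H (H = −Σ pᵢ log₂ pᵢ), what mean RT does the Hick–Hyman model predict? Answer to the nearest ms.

474 ms

H = 0.21·log₂(1/0.21) + 0.12·log₂(1/0.12) + 0.20·log₂(1/0.20) + 0.35·log₂(1/0.35) + 0.12·log₂(1/0.12) = 2.2014 bits.
RT = 265 + 95 × 2.2014 = 474.14 ms.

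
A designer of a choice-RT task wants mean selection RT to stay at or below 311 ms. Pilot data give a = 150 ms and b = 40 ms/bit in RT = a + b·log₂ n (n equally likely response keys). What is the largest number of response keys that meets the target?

Set 150 + 40·log₂ n ≤ 311 → log₂ n ≤ (311 − 150)/40 = 4.0250.
So n ≤ 2^4.0250 = 16.280; the largest integer n is 16.

16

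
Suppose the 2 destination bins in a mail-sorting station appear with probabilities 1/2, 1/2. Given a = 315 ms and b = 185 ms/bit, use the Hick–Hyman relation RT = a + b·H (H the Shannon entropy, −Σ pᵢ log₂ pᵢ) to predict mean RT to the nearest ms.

500 ms

H = −Σ pᵢ log₂ pᵢ = 0.5·1 + 0.5·1 = 1.000 bits.
RT = 315 + 185 × 1.000 = 500.00 ms.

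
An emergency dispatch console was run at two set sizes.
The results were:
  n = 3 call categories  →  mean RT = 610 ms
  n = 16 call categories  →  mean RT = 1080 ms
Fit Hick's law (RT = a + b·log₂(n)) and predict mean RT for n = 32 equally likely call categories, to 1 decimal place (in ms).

1274.6 ms

Solve the two-equation system in a and b:
  b = (1080 − 610) / (log₂ 16 − log₂ 3) = 470 / (4 − 1.5850) = 194.614 ms/bit
  a = 610 − 194.614 × 1.5850 = 301.544 ms
Then RT(32) = 301.544 + 194.614 × log₂ 32 = 301.544 + 194.614 × 5 ≈ 1274.614 ms.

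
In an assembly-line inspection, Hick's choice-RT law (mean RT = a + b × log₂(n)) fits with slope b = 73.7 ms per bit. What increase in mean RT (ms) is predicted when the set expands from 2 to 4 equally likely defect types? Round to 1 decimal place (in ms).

ΔRT = (a + b log₂ n₂) − (a + b log₂ n₁) = b·(log₂ n₂ − log₂ n₁).
log₂(4) − log₂(2) = log₂(4/2) = log₂(2) = 1.
ΔRT = 73.7 × 1.0000 = 73.700 ms.

73.7 ms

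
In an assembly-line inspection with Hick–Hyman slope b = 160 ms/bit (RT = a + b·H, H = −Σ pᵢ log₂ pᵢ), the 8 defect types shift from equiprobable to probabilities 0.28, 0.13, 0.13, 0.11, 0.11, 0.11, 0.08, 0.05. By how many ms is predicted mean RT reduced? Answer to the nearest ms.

26 ms

Equiprobable entropy H₀ = log₂ 8 = 3.0000 bits.
Skewed entropy H = −Σ pᵢ log₂ pᵢ = 2.8380 bits.
ΔRT = b·(H₀ − H) = 160 × 0.1620 = 25.92 ms.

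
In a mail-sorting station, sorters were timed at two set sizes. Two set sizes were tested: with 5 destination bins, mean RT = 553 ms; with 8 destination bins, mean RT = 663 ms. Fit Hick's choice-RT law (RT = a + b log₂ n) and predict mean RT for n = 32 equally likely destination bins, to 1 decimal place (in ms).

Solve the two-equation system in a and b:
  b = (663 − 553) / (log₂ 8 − log₂ 5) = 110 / (3 − 2.3219) = 162.225 ms/bit
  a = 553 − 162.225 × 2.3219 = 176.326 ms
Then RT(32) = 176.326 + 162.225 × log₂ 32 = 176.326 + 162.225 × 5 ≈ 987.449 ms.

987.4 ms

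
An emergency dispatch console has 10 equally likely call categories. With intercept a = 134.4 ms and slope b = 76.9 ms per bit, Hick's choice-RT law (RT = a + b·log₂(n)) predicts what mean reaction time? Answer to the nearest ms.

390 ms

log₂(10) = 3.3219 bits, so RT = 134.4 + 76.9 × 3.3219 ≈ 389.856 ms.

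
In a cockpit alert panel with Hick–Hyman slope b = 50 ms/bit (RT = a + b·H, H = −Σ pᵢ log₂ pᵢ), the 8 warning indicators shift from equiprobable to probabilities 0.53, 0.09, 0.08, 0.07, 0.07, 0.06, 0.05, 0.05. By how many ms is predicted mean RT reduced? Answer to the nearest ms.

Equiprobable entropy H₀ = log₂ 8 = 3.0000 bits.
Skewed entropy H = −Σ pᵢ log₂ pᵢ = 2.3024 bits.
ΔRT = b·(H₀ − H) = 50 × 0.6976 = 34.88 ms.

35 ms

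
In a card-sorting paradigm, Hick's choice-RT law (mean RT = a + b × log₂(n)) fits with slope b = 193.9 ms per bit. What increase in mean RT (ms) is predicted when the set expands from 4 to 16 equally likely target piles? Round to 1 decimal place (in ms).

387.8 ms

ΔRT = (a + b log₂ n₂) − (a + b log₂ n₁) = b·(log₂ n₂ − log₂ n₁).
log₂(16) − log₂(4) = log₂(16/4) = log₂(4) = 2.
ΔRT = 193.9 × 2.0000 = 387.800 ms.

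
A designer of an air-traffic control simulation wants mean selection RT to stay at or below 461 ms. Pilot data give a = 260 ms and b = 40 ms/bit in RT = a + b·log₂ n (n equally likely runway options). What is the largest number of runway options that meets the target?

32

Set 260 + 40·log₂ n ≤ 461 → log₂ n ≤ (461 − 260)/40 = 5.0250.
So n ≤ 2^5.0250 = 32.559; the largest integer n is 32.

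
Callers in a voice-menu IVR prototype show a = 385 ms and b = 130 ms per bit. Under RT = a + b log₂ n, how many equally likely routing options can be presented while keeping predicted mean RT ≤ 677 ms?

Set 385 + 130·log₂ n ≤ 677 → log₂ n ≤ (677 − 385)/130 = 2.2462.
So n ≤ 2^2.2462 = 4.744; the largest integer n is 4.

4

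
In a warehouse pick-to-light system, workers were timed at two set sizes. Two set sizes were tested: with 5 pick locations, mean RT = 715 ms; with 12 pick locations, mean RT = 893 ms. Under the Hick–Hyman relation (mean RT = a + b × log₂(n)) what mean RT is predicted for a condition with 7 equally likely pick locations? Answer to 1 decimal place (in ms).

783.4 ms

With log₂ n on the abscissa the relation is linear; from the two conditions:
  b = (893 − 715) / (log₂ 12 − log₂ 5) = 178 / (3.5850 − 2.3219) = 140.930 ms/bit
  a = 715 − 140.930 × 2.3219 = 387.770 ms
Then RT(7) = 387.770 + 140.930 × log₂ 7 = 387.770 + 140.930 × 2.8074 ≈ 783.411 ms.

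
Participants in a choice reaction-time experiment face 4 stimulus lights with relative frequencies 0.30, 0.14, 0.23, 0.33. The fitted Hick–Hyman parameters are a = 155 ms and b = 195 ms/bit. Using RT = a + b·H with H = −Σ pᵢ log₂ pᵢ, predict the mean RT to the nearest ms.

532 ms

H = 0.30·log₂(1/0.30) + 0.14·log₂(1/0.14) + 0.23·log₂(1/0.23) + 0.33·log₂(1/0.33) = 1.9337 bits.
RT = 155 + 195 × 1.9337 = 532.07 ms.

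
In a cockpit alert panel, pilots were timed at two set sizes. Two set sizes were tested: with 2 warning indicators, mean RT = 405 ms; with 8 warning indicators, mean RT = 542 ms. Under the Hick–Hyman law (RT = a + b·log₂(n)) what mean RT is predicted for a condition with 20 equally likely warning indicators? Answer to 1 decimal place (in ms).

632.6 ms

Fit slope and intercept:
  b = (542 − 405) / (log₂ 8 − log₂ 2) = 137 / (3 − 1) = 68.500 ms/bit
  a = 405 − 68.500 × 1 = 336.500 ms
Then RT(20) = 336.500 + 68.500 × log₂ 20 = 336.500 + 68.500 × 4.3219 ≈ 632.552 ms.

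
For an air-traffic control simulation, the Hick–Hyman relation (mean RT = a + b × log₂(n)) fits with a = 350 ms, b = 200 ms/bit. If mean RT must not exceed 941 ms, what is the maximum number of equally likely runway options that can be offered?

7

200·log₂ n ≤ 941 − 350 = 591, giving log₂ n ≤ 2.9550 and n ≤ 7.754. The largest whole number is 7.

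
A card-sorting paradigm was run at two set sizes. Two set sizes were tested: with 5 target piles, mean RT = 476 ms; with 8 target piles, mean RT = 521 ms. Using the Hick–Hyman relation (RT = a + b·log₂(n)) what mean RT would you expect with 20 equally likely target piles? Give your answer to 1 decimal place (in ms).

608.7 ms

Fit slope and intercept:
  b = (521 − 476) / (log₂ 8 − log₂ 5) = 45 / (3 − 2.3219) = 66.365 ms/bit
  a = 476 − 66.365 × 2.3219 = 321.906 ms
Then RT(20) = 321.906 + 66.365 × log₂ 20 = 321.906 + 66.365 × 4.3219 ≈ 608.729 ms.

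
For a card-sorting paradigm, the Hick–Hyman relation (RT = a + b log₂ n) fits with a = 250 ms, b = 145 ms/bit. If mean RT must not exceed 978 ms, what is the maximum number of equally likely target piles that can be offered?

32

Set 250 + 145·log₂ n ≤ 978 → log₂ n ≤ (978 − 250)/145 = 5.0207.
So n ≤ 2^5.0207 = 32.462; the largest integer n is 32.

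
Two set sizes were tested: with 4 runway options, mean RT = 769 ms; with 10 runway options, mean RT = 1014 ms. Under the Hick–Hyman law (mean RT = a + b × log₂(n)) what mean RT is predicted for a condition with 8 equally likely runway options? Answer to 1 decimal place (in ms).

RT is linear in log₂ n, so two points fix the line:
  b = (1014 − 769) / (log₂ 10 − log₂ 4) = 245 / (3.3219 − 2) = 185.335 ms/bit
  a = 769 − 185.335 × 2 = 398.329 ms
Then RT(8) = 398.329 + 185.335 × log₂ 8 = 398.329 + 185.335 × 3 ≈ 954.335 ms.

954.3 ms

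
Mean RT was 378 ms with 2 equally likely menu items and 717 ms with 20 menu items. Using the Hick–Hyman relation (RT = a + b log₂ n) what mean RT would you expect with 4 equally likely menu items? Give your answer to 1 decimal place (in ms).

480.0 ms

With log₂ n on the abscissa the relation is linear; from the two conditions:
  b = (717 − 378) / (log₂ 20 − log₂ 2) = 339 / (4.3219 − 1) = 102.049 ms/bit
  a = 378 − 102.049 × 1 = 275.951 ms
Then RT(4) = 275.951 + 102.049 × log₂ 4 = 275.951 + 102.049 × 2 ≈ 480.049 ms.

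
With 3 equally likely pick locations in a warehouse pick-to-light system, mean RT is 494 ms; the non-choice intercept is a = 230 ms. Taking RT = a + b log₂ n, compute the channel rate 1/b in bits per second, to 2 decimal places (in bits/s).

b = (494 − 230)/log₂ 3 = 264/1.5850 = 166.565 ms per bit = 0.16657 s/bit; the reciprocal is 6.004 bits/s.

6.00 bits/s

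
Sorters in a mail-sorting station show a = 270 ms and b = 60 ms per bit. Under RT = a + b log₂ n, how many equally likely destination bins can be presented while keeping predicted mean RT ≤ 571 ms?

32

Information budget: (571 − 270)/60 = 5.0167 bits, so n ≤ 2^5.0167 = 32.372 → at most 32.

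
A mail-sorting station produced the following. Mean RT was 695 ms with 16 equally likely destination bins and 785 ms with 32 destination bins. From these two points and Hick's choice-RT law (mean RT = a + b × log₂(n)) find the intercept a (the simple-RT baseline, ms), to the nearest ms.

335 ms

b = (RT₂ − RT₁)/(log₂ n₂ − log₂ n₁) = (785 − 695)/(5 − 4) = 90 ms/bit.
a = RT₁ − b·log₂ n₁ = 695 − 90 × 4 = 335.000 ms.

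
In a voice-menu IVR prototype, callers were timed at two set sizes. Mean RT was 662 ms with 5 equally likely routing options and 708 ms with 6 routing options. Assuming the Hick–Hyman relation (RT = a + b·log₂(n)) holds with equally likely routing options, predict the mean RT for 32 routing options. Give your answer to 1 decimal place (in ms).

Solve the two-equation system in a and b:
  b = (708 − 662) / (log₂ 6 − log₂ 5) = 46 / (2.5850 − 2.3219) = 174.882 ms/bit
  a = 662 − 174.882 × 2.3219 = 255.936 ms
Then RT(32) = 255.936 + 174.882 × log₂ 32 = 255.936 + 174.882 × 5 ≈ 1130.347 ms.

1130.3 ms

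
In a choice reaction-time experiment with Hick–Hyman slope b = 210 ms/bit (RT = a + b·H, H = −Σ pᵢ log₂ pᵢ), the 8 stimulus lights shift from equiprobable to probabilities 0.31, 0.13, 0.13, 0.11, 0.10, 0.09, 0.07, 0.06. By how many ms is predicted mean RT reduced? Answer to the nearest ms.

43 ms

The RT saving is b·ΔH. Equiprobable H₀ = log₂(8) = 3.0000 bits; with the given probabilities H = 2.7963 bits.
b·(H₀ − H) = 210 × (3.0000 − 2.7963) = 42.78 ms.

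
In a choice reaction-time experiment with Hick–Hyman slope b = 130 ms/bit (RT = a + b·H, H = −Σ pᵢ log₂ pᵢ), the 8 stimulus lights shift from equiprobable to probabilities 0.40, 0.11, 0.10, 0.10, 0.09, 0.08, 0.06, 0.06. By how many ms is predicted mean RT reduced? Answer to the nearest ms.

47 ms

Equiprobable entropy H₀ = log₂ 8 = 3.0000 bits.
Skewed entropy H = −Σ pᵢ log₂ pᵢ = 2.6347 bits.
ΔRT = b·(H₀ − H) = 130 × 0.3653 = 47.49 ms.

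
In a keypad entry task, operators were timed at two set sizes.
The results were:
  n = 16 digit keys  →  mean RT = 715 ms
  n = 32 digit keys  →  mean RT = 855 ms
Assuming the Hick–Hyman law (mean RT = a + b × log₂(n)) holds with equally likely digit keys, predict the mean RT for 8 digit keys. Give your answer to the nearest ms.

575 ms

Solve the two-equation system in a and b:
  b = (855 − 715) / (log₂ 32 − log₂ 16) = 140 / (5 − 4) = 140 ms/bit
  a = 715 − 140 × 4 = 155 ms
Then RT(8) = 155 + 140 × log₂ 8 = 155 + 140 × 3 ≈ 575.000 ms.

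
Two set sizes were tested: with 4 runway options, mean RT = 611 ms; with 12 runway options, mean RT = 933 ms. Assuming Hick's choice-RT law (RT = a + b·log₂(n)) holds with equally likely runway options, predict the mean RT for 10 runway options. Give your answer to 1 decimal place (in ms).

With log₂ n on the abscissa the relation is linear; from the two conditions:
  b = (933 − 611) / (log₂ 12 − log₂ 4) = 322 / (3.5850 − 2) = 203.159 ms/bit
  a = 611 − 203.159 × 2 = 204.681 ms
Then RT(10) = 204.681 + 203.159 × log₂ 10 = 204.681 + 203.159 × 3.3219 ≈ 879.562 ms.

879.6 ms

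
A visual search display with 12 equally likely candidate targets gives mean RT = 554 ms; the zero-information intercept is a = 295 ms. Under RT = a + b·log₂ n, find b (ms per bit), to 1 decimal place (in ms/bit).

72.2 ms/bit

log₂(12) = 3.5850 bits.
b = (RT − a)/log₂ n = (554 − 295) / 3.5850 = 72.246 ms/bit.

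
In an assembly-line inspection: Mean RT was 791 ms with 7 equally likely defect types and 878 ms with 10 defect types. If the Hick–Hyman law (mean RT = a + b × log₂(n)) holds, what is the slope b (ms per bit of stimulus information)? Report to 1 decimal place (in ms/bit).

Slope: b = (878 − 791) / (log₂ 10 − log₂ 7) = 87/0.5146 = 169.072 ms/bit.

169.1 ms/bit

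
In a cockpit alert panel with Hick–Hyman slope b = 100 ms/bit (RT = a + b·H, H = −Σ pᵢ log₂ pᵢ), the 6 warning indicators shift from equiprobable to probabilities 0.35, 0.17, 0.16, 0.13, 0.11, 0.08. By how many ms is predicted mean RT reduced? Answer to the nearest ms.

The RT saving is b·ΔH. Equiprobable H₀ = log₂(6) = 2.5850 bits; with the given probabilities H = 2.4121 bits.
b·(H₀ − H) = 100 × (2.5850 − 2.4121) = 17.28 ms.

17 ms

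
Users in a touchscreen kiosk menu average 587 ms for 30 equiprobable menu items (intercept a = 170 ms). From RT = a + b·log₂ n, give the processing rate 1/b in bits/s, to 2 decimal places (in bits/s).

Choice component = 587 − 170 = 417 ms over log₂(30) = 4.9069 bits.
b = 417 / 4.9069 = 84.983 ms/bit, so 1/b = 11.767 bits/s.

11.77 bits/s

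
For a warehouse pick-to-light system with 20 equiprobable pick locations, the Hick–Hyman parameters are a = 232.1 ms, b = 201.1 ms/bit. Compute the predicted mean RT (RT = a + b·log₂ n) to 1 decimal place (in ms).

1101.2 ms

log₂(20) = 4.3219 bits, so RT = 232.1 + 201.1 × 4.3219 ≈ 1101.240 ms.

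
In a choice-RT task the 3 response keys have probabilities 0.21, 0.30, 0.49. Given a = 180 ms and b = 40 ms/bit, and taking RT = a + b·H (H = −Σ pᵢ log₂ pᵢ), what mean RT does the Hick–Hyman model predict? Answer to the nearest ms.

240 ms

H = 0.21·log₂(1/0.21) + 0.30·log₂(1/0.30) + 0.49·log₂(1/0.49) = 1.4982 bits.
RT = 180 + 40 × 1.4982 = 239.93 ms.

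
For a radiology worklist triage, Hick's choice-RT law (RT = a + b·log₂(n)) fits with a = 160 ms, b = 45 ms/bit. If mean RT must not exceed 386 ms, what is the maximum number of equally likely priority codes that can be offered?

Information budget: (386 − 160)/45 = 5.0222 bits, so n ≤ 2^5.0222 = 32.497 → at most 32.

32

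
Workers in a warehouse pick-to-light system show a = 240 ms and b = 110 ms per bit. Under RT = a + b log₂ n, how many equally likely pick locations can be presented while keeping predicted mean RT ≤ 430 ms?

3

Set 240 + 110·log₂ n ≤ 430 → log₂ n ≤ (430 − 240)/110 = 1.7273.
So n ≤ 2^1.7273 = 3.311; the largest integer n is 3.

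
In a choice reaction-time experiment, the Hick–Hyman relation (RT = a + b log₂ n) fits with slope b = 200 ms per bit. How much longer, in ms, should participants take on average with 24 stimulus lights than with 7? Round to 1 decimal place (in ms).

ΔRT = (a + b log₂ n₂) − (a + b log₂ n₁) = b·(log₂ n₂ − log₂ n₁).
log₂(24) − log₂(7) = 4.5850 − 2.8074 = 1.7776.
ΔRT = 200 × 1.7776 = 355.522 ms.

355.5 ms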